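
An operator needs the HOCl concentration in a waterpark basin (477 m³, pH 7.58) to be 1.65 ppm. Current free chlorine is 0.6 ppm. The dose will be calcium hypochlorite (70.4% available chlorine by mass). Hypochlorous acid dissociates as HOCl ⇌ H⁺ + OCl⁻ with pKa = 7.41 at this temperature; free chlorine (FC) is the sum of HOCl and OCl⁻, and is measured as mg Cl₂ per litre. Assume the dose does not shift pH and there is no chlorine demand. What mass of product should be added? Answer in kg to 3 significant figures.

2.37 kg

Volume: 477 m³ = 477,000 L.
[OCl⁻]/[HOCl] = 10^(pH − pKa) = 10^(7.58 − 7.41) = 1.479; fraction as HOCl = 1/(1 + 1.479) = 0.4034.
Free chlorine required for 1.65 ppm HOCl: 1.65 / 0.4034 = 4.091 ppm.
FC to add: 4.091 − 0.6 = 3.491 mg/L as Cl₂.
Cl₂ equivalent: 3.491 mg/L × 477,000 L = 1665 g.
Product at 70.4% available Cl: 1665 / 0.704 = 2365 g.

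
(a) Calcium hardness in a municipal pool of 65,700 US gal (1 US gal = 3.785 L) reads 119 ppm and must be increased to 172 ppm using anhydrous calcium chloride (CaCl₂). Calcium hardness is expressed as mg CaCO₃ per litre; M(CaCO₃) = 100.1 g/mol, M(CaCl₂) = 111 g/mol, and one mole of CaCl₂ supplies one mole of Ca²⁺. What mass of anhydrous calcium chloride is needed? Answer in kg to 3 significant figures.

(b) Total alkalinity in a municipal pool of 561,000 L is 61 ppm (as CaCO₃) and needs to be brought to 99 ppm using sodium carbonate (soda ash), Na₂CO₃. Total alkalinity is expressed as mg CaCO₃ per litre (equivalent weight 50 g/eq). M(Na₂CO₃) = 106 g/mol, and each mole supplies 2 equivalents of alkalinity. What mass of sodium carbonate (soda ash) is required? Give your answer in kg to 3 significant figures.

(a) Volume: 65,700 US gal × 3.785 L/gal = 248,674 L.
(a) Hardness to add: (172 − 119) = 53 mg/L as CaCO₃ × 248,674 L = 13,180 g as CaCO₃.
(a) Moles of Ca²⁺ (1 mol Ca²⁺ ≡ 1 mol CaCO₃): 13,180 / 100.1 g/mol = 131.7 mol.
(a) Mass of CaCl₂: 131.7 × 111 = 14,610 g.

(b) Alkalinity to add: (99 − 61) = 38 mg/L as CaCO₃ × 561,000 L = 21,320 g as CaCO₃.
(b) Equivalents: 21,320 g ÷ 50 g/eq = 426.4 eq.
(b) Each mole of Na₂CO₃ supplies 2 eq, so 426.4 / 2 = 213.2 mol.
(b) Mass: 213.2 mol × 106 g/mol = 22,600 g.

(a) 14.6 kg; (b) 22.6 kg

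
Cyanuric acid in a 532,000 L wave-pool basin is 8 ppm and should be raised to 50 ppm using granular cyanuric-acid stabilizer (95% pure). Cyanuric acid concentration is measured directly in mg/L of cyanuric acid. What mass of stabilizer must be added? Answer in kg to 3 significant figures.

CYA to add: (50 − 8) = 42 mg/L × 532,000 L = 22,340 g cyanuric acid.
At 95% purity: 22,340 / 0.95 = 23,520 g product.

23.5 kg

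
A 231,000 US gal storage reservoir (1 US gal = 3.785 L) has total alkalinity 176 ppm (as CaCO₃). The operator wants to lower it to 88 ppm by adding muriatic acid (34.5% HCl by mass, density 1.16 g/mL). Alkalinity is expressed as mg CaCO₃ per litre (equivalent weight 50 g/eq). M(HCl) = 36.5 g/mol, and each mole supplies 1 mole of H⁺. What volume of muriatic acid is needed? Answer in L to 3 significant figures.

140 L

Volume: 231,000 US gal × 3.785 L/gal = 874,335 L.
Alkalinity to neutralize: (176 − 88) = 88 mg/L as CaCO₃ × 874,335 L = 76,940 g as CaCO₃.
Equivalents of H⁺ required: 76,940 ÷ 50 g/eq = 1539 eq = 1539 mol HCl.
Mass of HCl: 1539 × 36.5 = 56,170 g.
Mass of 34.5% solution: 56,170 / 0.345 = 162,800 g.
Volume: 162,800 g ÷ 1.16 g/mL = 140,300 mL.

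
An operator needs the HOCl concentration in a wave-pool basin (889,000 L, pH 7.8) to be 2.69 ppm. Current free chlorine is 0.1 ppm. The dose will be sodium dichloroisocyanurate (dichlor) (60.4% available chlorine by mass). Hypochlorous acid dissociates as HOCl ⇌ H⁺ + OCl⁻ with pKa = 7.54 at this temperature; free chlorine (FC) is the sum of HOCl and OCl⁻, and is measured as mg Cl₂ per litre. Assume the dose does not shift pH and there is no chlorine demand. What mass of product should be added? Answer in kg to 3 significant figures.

11.0 kg

[OCl⁻]/[HOCl] = 10^(pH − pKa) = 10^(7.8 − 7.54) = 1.82; fraction as HOCl = 1/(1 + 1.82) = 0.3546.
Free chlorine required for 2.69 ppm HOCl: 2.69 / 0.3546 = 7.585 ppm.
FC to add: 7.585 − 0.1 = 7.485 mg/L as Cl₂.
Cl₂ equivalent: 7.485 mg/L × 889,000 L = 6654 g.
Product at 60.4% available Cl: 6654 / 0.604 = 11,020 g.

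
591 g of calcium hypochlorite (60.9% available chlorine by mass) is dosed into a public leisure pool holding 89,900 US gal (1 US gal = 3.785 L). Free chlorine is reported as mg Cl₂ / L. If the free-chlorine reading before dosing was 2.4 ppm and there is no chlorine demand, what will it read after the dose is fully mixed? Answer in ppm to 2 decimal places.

3.46 ppm

Volume: 89,900 US gal × 3.785 L/gal = 340,272 L.
Available chlorine delivered: 591 g × 0.609 = 359.9 g as Cl₂.
Concentration rise: 359.9 g / 340,272 L = 1.058 mg/L = 1.06 ppm.
Final FC: 2.4 + 1.06 = 3.46 ppm.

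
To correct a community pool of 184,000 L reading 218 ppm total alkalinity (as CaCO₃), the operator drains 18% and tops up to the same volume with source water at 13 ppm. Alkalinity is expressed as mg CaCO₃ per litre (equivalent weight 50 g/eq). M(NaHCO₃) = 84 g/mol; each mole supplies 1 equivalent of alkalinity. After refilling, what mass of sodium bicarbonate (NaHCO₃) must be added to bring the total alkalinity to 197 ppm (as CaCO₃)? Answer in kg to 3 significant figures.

After draining 18% and refilling: 218 × 0.82 + 13 × 0.18 = 181.1 ppm.
Deficit to target: 197 − 181.1 = 15.9 mg/L.
As CaCO₃: 15.9 mg/L × 184,000 L = 2926 g; ÷ 50 g/eq ÷ 1 = 58.51 mol NaHCO₃.
Mass: 58.51 × 84 = 4915 g.

4.92 kg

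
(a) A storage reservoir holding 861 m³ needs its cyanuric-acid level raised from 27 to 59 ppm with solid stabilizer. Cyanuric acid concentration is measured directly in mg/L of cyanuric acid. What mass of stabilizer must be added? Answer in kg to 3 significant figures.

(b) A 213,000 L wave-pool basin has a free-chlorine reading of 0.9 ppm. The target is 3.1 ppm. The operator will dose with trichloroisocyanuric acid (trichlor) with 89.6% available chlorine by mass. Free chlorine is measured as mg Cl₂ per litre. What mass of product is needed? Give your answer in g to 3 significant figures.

(a) 27.6 kg; (b) 523 g

(a) Volume: 861 m³ = 861,000 L.
(a) CYA to add: (59 − 27) = 32 mg/L × 861,000 L = 27,550 g cyanuric acid.

(b) Chlorine deficit: 3.1 − 0.9 = 2.2 ppm = 2.2 mg/L as Cl₂.
(b) Cl₂ equivalent needed: 2.2 mg/L × 213,000 L = 468,600 mg = 468.6 g.
(b) Product at 89.6% available chlorine: 468.6 / 0.896 = 523 g.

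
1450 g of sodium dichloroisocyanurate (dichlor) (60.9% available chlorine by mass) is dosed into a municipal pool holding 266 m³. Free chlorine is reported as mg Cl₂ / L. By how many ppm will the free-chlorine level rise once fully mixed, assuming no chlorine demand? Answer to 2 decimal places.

3.32 ppm

Volume: 266 m³ = 266,000 L.
Available chlorine delivered: 1450 g × 0.609 = 883 g as Cl₂.
Concentration rise: 883 g / 266,000 L = 3.32 mg/L = 3.32 ppm.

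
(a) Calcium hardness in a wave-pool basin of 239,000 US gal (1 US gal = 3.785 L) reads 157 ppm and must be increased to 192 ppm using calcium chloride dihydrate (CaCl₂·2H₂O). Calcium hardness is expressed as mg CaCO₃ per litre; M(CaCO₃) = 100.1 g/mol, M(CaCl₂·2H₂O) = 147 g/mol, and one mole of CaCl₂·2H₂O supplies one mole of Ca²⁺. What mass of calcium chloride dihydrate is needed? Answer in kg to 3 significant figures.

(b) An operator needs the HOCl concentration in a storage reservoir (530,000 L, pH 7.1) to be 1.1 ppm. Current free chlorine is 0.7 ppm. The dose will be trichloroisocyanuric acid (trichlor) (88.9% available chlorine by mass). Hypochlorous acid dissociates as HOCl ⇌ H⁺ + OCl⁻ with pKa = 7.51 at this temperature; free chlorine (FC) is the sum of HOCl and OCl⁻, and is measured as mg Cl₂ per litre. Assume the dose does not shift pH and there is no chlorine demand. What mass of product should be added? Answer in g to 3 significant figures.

(a) Volume: 239,000 US gal × 3.785 L/gal = 904,615 L.
(a) Hardness to add: (192 − 157) = 35 mg/L as CaCO₃ × 904,615 L = 31,660 g as CaCO₃.
(a) Moles of Ca²⁺ (1 mol Ca²⁺ ≡ 1 mol CaCO₃): 31,660 / 100.1 g/mol = 316.3 mol.
(a) Mass of CaCl₂·2H₂O: 316.3 × 147 = 46,500 g.

(b) [OCl⁻]/[HOCl] = 10^(pH − pKa) = 10^(7.1 − 7.51) = 0.389; fraction as HOCl = 1/(1 + 0.389) = 0.7199.
(b) Free chlorine required for 1.1 ppm HOCl: 1.1 / 0.7199 = 1.528 ppm.
(b) FC to add: 1.528 − 0.7 = 0.8279 mg/L as Cl₂.
(b) Cl₂ equivalent: 0.8279 mg/L × 530,000 L = 438.8 g.
(b) Product at 88.9% available Cl: 438.8 / 0.889 = 493.6 g.

(a) 46.5 kg; (b) 494 g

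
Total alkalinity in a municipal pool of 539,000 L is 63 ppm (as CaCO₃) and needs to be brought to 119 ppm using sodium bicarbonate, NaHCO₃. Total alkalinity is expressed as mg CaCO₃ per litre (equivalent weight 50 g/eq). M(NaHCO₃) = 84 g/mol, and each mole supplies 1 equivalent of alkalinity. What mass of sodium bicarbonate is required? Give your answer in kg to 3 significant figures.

50.7 kg

Alkalinity to add: (119 − 63) = 56 mg/L as CaCO₃ × 539,000 L = 30,180 g as CaCO₃.
Equivalents: 30,180 g ÷ 50 g/eq = 603.7 eq.
NaHCO₃ supplies 1 eq per mole → 603.7 mol.
Mass: 603.7 mol × 84 g/mol = 50,710 g.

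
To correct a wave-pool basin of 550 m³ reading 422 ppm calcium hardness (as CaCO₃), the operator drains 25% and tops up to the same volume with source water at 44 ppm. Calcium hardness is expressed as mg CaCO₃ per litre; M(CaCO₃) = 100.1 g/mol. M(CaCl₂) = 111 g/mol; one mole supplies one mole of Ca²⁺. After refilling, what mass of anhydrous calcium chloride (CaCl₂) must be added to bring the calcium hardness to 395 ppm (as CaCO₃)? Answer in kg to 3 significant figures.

Volume: 550 m³ = 550,000 L.
After draining 25% and refilling: 422 × 0.75 + 44 × 0.25 = 327.5 ppm.
Deficit to target: 395 − 327.5 = 67.5 mg/L.
As CaCO₃: 67.5 mg/L × 550,000 L = 37,120 g; ÷ 100.1 = 370.9 mol Ca²⁺.
Mass: 370.9 × 111 = 41,170 g.

41.2 kg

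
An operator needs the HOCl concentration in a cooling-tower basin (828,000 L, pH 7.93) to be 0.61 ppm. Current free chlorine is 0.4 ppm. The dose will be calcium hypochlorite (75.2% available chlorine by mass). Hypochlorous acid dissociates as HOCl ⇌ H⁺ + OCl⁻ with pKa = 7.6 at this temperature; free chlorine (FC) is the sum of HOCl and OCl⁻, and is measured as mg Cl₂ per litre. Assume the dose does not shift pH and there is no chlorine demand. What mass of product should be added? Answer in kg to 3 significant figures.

[OCl⁻]/[HOCl] = 10^(pH − pKa) = 10^(7.93 − 7.6) = 2.138; fraction as HOCl = 1/(1 + 2.138) = 0.3187.
Free chlorine required for 0.61 ppm HOCl: 0.61 / 0.3187 = 1.914 ppm.
FC to add: 1.914 − 0.4 = 1.514 mg/L as Cl₂.
Cl₂ equivalent: 1.514 mg/L × 828,000 L = 1254 g.
Product at 75.2% available Cl: 1254 / 0.752 = 1667 g.

1.67 kg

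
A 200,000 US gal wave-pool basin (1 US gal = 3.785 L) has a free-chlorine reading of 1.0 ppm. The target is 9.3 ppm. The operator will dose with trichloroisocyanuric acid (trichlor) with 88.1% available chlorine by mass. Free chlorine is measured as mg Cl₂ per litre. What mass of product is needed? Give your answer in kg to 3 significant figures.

7.13 kg

Volume: 200,000 US gal × 3.785 L/gal = 757,000 L.
Chlorine deficit: 9.3 − 1.0 = 8.3 ppm = 8.3 mg/L as Cl₂.
Cl₂ equivalent needed: 8.3 mg/L × 757,000 L = 6,283,000 mg = 6283 g.
Product at 88.1% available chlorine: 6283 / 0.881 = 7132 g.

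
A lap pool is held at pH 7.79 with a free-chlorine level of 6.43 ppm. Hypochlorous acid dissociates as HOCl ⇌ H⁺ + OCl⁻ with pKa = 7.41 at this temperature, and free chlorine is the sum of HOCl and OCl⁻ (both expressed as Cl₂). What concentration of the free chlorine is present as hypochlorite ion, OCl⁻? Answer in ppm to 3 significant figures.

[OCl⁻]/[HOCl] = 10^(pH − pKa) = 10^(7.79 − 7.41) = 10^0.38 = 2.399.
Fraction as HOCl = 1 / (1 + 2.399) = 0.2942.
OCl⁻ = (1 − 0.2942) × 6.43 ppm = 4.538 ppm.

4.54 ppm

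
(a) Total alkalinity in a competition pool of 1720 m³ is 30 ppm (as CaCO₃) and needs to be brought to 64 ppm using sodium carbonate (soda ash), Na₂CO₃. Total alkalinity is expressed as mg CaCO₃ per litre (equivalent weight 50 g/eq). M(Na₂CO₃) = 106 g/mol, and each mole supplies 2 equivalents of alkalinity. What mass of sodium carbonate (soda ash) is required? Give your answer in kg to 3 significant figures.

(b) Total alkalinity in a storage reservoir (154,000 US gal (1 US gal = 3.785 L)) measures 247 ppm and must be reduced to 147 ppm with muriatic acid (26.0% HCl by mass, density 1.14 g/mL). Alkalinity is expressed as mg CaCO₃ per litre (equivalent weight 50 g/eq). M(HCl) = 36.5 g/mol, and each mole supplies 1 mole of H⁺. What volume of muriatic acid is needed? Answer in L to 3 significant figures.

(a) 62.0 kg; (b) 144 L

(a) Volume: 1720 m³ = 1,720,000 L.
(a) Alkalinity to add: (64 − 30) = 34 mg/L as CaCO₃ × 1,720,000 L = 58,480 g as CaCO₃.
(a) Equivalents: 58,480 g ÷ 50 g/eq = 1170 eq.
(a) Each mole of Na₂CO₃ supplies 2 eq, so 1170 / 2 = 584.8 mol.
(a) Mass: 584.8 mol × 106 g/mol = 61,990 g.

(b) Volume: 154,000 US gal × 3.785 L/gal = 582,890 L.
(b) Alkalinity to neutralize: (247 − 147) = 100 mg/L as CaCO₃ × 582,890 L = 58,290 g as CaCO₃.
(b) Equivalents of H⁺ required: 58,290 ÷ 50 g/eq = 1166 eq = 1166 mol HCl.
(b) Mass of HCl: 1166 × 36.5 = 42,550 g.
(b) Mass of 26.0% solution: 42,550 / 0.26 = 163,700 g.
(b) Volume: 163,700 g ÷ 1.14 g/mL = 143,600 mL.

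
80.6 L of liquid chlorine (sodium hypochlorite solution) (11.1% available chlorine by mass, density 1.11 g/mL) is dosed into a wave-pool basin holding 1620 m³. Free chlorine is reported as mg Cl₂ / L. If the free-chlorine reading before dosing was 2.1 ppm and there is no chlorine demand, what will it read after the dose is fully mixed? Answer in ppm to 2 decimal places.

8.23 ppm

Volume: 1620 m³ = 1,620,000 L.
Mass of solution: 80.6 L × 1000 mL/L × 1.11 g/mL = 89,470 g.
Available chlorine delivered: 89,470 g × 0.111 = 9931 g as Cl₂.
Concentration rise: 9931 g / 1,620,000 L = 6.13 mg/L = 6.13 ppm.
Final FC: 2.1 + 6.13 = 8.23 ppm.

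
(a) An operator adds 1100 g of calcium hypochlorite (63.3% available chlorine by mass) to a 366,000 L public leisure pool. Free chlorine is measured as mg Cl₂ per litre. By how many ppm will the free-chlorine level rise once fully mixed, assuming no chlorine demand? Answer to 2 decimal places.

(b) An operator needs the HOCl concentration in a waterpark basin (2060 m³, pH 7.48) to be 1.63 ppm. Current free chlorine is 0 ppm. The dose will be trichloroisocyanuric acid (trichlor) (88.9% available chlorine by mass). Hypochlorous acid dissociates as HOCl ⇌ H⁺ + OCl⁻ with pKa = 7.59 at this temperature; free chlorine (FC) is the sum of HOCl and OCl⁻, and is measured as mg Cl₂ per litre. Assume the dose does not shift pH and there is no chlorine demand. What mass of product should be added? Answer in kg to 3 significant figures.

(a) Available chlorine delivered: 1100 g × 0.633 = 696.3 g as Cl₂.
(a) Concentration rise: 696.3 g / 366,000 L = 1.902 mg/L = 1.90 ppm.

(b) Volume: 2060 m³ = 2,060,000 L.
(b) [OCl⁻]/[HOCl] = 10^(pH − pKa) = 10^(7.48 − 7.59) = 0.7762; fraction as HOCl = 1/(1 + 0.7762) = 0.563.
(b) Free chlorine required for 1.63 ppm HOCl: 1.63 / 0.563 = 2.895 ppm.
(b) FC to add: 2.895 − 0 = 2.895 mg/L as Cl₂.
(b) Cl₂ equivalent: 2.895 mg/L × 2,060,000 L = 5964 g.
(b) Product at 88.9% available Cl: 5964 / 0.889 = 6709 g.

(a) 1.90 ppm; (b) 6.71 kg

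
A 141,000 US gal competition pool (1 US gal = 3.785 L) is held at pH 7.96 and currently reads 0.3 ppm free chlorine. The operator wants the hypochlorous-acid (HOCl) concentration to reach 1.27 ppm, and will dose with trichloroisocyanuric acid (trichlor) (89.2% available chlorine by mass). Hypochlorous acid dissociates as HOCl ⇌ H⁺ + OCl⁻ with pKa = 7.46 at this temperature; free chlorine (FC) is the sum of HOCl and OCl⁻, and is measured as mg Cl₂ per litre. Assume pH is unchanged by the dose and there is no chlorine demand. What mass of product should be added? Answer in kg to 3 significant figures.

2.98 kg

Volume: 141,000 US gal × 3.785 L/gal = 533,685 L.
[OCl⁻]/[HOCl] = 10^(pH − pKa) = 10^(7.96 − 7.46) = 3.162; fraction as HOCl = 1/(1 + 3.162) = 0.2403.
Free chlorine required for 1.27 ppm HOCl: 1.27 / 0.2403 = 5.286 ppm.
FC to add: 5.286 − 0.3 = 4.986 mg/L as Cl₂.
Cl₂ equivalent: 4.986 mg/L × 533,685 L = 2661 g.
Product at 89.2% available Cl: 2661 / 0.892 = 2983 g.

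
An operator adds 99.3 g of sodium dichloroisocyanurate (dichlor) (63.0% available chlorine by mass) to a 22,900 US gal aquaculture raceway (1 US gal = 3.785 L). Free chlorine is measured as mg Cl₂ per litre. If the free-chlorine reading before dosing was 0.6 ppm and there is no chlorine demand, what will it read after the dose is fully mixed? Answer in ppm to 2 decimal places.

Volume: 22,900 US gal × 3.785 L/gal = 86,676 L.
Available chlorine delivered: 99.3 g × 0.63 = 62.56 g as Cl₂.
Concentration rise: 62.56 g / 86,676 L = 0.7218 mg/L = 0.72 ppm.
Final FC: 0.6 + 0.72 = 1.32 ppm.

1.32 ppm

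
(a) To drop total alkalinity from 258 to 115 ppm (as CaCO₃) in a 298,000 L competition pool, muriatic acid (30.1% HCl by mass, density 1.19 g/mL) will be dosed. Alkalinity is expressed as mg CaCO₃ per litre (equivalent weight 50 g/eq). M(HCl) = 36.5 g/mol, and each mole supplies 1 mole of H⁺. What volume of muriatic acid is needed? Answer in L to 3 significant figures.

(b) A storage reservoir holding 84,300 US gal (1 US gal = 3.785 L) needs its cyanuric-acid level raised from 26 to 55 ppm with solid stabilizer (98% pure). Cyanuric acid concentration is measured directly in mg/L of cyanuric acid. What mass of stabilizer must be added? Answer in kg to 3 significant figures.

(a) Alkalinity to neutralize: (258 − 115) = 143 mg/L as CaCO₃ × 298,000 L = 42,610 g as CaCO₃.
(a) Equivalents of H⁺ required: 42,610 ÷ 50 g/eq = 852.3 eq = 852.3 mol HCl.
(a) Mass of HCl: 852.3 × 36.5 = 31,110 g.
(a) Mass of 30.1% solution: 31,110 / 0.301 = 103,300 g.
(a) Volume: 103,300 g ÷ 1.19 g/mL = 86,850 mL.

(b) Volume: 84,300 US gal × 3.785 L/gal = 319,076 L.
(b) CYA to add: (55 − 26) = 29 mg/L × 319,076 L = 9253 g cyanuric acid.
(b) At 98% purity: 9253 / 0.98 = 9442 g product.

(a) 86.8 L; (b) 9.44 kg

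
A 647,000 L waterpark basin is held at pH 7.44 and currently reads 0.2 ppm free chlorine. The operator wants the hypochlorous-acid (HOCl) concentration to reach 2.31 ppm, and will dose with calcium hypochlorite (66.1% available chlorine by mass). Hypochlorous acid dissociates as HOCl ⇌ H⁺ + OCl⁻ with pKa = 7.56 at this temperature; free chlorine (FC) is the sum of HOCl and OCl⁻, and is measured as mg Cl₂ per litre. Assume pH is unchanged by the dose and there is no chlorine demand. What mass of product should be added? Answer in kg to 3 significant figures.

[OCl⁻]/[HOCl] = 10^(pH − pKa) = 10^(7.44 − 7.56) = 0.7586; fraction as HOCl = 1/(1 + 0.7586) = 0.5686.
Free chlorine required for 2.31 ppm HOCl: 2.31 / 0.5686 = 4.062 ppm.
FC to add: 4.062 − 0.2 = 3.862 mg/L as Cl₂.
Cl₂ equivalent: 3.862 mg/L × 647,000 L = 2499 g.
Product at 66.1% available Cl: 2499 / 0.661 = 3781 g.

3.78 kg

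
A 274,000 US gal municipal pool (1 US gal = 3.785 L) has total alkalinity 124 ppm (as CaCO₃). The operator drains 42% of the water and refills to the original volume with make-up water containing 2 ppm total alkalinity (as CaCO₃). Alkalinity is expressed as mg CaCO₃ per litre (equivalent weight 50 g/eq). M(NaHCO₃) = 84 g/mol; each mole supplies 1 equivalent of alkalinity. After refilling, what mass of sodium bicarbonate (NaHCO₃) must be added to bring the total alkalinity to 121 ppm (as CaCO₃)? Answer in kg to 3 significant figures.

84.0 kg

Volume: 274,000 US gal × 3.785 L/gal = 1,037,090 L.
After draining 42% and refilling: 124 × 0.58 + 2 × 0.42 = 72.76 ppm.
Deficit to target: 121 − 72.76 = 48.24 mg/L.
As CaCO₃: 48.24 mg/L × 1,037,090 L = 50,030 g; ÷ 50 g/eq ÷ 1 = 1001 mol NaHCO₃.
Mass: 1001 × 84 = 84,050 g.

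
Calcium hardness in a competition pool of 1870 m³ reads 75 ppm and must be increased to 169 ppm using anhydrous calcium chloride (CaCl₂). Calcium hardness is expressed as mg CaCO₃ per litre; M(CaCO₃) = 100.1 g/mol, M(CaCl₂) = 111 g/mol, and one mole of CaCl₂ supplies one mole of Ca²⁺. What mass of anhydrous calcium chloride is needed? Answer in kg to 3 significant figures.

195 kg

Volume: 1870 m³ = 1,870,000 L.
Hardness to add: (169 − 75) = 94 mg/L as CaCO₃ × 1,870,000 L = 175,800 g as CaCO₃.
Moles of Ca²⁺ (1 mol Ca²⁺ ≡ 1 mol CaCO₃): 175,800 / 100.1 g/mol = 1756 mol.
Mass of CaCl₂: 1756 × 111 = 194,900 g.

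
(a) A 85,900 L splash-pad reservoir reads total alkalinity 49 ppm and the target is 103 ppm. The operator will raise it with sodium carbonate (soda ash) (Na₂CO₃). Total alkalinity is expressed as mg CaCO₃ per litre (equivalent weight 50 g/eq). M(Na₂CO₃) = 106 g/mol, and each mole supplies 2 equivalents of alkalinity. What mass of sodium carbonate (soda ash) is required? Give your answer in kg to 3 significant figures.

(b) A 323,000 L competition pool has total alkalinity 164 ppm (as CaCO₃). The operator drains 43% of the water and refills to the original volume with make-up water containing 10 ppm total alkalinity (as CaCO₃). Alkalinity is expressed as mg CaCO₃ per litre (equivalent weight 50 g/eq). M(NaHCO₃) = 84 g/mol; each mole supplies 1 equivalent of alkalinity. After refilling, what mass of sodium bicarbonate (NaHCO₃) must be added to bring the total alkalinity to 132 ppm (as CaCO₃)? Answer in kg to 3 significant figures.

(a) 4.92 kg; (b) 18.6 kg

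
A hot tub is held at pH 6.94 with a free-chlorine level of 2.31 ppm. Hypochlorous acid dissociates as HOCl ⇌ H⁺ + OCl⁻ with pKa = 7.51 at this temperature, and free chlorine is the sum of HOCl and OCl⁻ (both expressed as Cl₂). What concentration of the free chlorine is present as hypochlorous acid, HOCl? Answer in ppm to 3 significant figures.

[OCl⁻]/[HOCl] = 10^(pH − pKa) = 10^(6.94 − 7.51) = 10^-0.57 = 0.2692.
Fraction as HOCl = 1 / (1 + 0.2692) = 0.7879.
HOCl = 0.7879 × 2.31 ppm = 1.82 ppm.

1.82 ppm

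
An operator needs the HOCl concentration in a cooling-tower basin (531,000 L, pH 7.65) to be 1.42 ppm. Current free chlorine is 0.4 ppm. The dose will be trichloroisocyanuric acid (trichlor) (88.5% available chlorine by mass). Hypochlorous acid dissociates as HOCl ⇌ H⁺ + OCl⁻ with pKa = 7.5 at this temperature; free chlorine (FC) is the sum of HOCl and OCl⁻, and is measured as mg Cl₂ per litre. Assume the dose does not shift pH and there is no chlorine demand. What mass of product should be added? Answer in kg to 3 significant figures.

[OCl⁻]/[HOCl] = 10^(pH − pKa) = 10^(7.65 − 7.5) = 1.413; fraction as HOCl = 1/(1 + 1.413) = 0.4145.
Free chlorine required for 1.42 ppm HOCl: 1.42 / 0.4145 = 3.426 ppm.
FC to add: 3.426 − 0.4 = 3.026 mg/L as Cl₂.
Cl₂ equivalent: 3.026 mg/L × 531,000 L = 1607 g.
Product at 88.5% available Cl: 1607 / 0.885 = 1815 g.

1.82 kg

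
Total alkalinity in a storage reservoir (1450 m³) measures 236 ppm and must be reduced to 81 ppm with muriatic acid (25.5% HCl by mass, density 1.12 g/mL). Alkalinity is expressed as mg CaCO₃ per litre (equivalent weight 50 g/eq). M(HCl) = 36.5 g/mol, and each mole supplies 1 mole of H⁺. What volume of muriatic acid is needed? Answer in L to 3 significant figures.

574 L

Volume: 1450 m³ = 1,450,000 L.
Alkalinity to neutralize: (236 − 81) = 155 mg/L as CaCO₃ × 1,450,000 L = 224,800 g as CaCO₃.
Equivalents of H⁺ required: 224,800 ÷ 50 g/eq = 4495 eq = 4495 mol HCl.
Mass of HCl: 4495 × 36.5 = 164,100 g.
Mass of 25.5% solution: 164,100 / 0.255 = 643,400 g.
Volume: 643,400 g ÷ 1.12 g/mL = 574,500 mL.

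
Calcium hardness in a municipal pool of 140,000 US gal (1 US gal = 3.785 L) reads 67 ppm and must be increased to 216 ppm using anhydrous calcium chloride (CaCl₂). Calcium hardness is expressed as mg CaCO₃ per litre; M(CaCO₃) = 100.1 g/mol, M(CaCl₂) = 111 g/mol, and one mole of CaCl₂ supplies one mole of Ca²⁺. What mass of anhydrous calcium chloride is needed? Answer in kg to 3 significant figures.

Volume: 140,000 US gal × 3.785 L/gal = 529,900 L.
Hardness to add: (216 − 67) = 149 mg/L as CaCO₃ × 529,900 L = 78,960 g as CaCO₃.
Moles of Ca²⁺ (1 mol Ca²⁺ ≡ 1 mol CaCO₃): 78,960 / 100.1 g/mol = 788.8 mol.
Mass of CaCl₂: 788.8 × 111 = 87,550 g.

87.6 kg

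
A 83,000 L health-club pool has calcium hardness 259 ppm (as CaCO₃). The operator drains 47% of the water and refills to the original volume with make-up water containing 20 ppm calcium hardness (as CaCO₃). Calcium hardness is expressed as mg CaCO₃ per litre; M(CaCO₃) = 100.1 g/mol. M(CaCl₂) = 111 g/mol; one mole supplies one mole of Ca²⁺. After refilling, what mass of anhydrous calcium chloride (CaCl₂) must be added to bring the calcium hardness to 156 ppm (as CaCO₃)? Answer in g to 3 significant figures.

859 g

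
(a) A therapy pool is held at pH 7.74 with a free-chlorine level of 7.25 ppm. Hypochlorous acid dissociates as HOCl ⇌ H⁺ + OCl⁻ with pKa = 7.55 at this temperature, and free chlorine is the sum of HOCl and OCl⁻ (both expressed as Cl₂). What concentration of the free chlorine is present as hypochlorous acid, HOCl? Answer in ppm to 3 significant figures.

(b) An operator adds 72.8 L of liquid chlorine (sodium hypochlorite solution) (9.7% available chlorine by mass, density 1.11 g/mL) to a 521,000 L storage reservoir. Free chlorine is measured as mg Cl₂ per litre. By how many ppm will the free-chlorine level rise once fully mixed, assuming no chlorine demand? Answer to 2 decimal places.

(a) [OCl⁻]/[HOCl] = 10^(pH − pKa) = 10^(7.74 − 7.55) = 10^0.19 = 1.549.
(a) Fraction as HOCl = 1 / (1 + 1.549) = 0.3923.
(a) HOCl = 0.3923 × 7.25 ppm = 2.844 ppm.

(b) Mass of solution: 72.8 L × 1000 mL/L × 1.11 g/mL = 80,810 g.
(b) Available chlorine delivered: 80,810 g × 0.097 = 7838 g as Cl₂.
(b) Concentration rise: 7838 g / 521,000 L = 15.04 mg/L = 15.04 ppm.

(a) 2.84 ppm; (b) 15.04 ppm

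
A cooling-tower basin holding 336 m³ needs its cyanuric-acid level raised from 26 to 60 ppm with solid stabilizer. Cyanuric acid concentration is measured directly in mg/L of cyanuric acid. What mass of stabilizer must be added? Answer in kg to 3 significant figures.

11.4 kg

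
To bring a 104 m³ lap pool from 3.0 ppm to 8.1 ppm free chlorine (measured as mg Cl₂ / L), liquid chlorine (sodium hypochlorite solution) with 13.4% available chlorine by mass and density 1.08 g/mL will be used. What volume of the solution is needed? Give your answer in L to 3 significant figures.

3.67 L

Volume: 104 m³ = 104,000 L.
Chlorine deficit: 8.1 − 3.0 = 5.1 ppm = 5.1 mg/L as Cl₂.
Cl₂ equivalent needed: 5.1 mg/L × 104,000 L = 530,400 mg = 530.4 g.
Product at 13.4% available chlorine: 530.4 / 0.134 = 3958 g.
Volume at density 1.08 g/mL: 3958 g ÷ 1.08 g/mL = 3665 mL.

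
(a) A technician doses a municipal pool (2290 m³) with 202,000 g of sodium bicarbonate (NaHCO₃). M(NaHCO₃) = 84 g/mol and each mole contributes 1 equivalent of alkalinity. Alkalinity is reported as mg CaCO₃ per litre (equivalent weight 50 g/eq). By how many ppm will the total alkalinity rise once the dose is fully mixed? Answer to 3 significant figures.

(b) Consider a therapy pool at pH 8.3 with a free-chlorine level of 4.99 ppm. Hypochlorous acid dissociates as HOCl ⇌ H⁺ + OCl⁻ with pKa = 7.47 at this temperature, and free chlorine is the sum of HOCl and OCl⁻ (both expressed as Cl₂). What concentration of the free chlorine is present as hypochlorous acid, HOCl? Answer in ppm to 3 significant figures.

(a) 52.5 ppm; (b) 0.643 ppm

(a) Volume: 2290 m³ = 2,290,000 L.
(a) Moles of NaHCO₃: 202,000 g ÷ 84 g/mol = 2405 mol → 2405 eq of alkalinity.
(a) As CaCO₃: 2405 eq × 50 g/eq = 120,200 g.
(a) Rise: 120,200 g / 2,290,000 L × 1000 = 52.51 mg/L.

(b) [OCl⁻]/[HOCl] = 10^(pH − pKa) = 10^(8.3 − 7.47) = 10^0.83 = 6.761.
(b) Fraction as HOCl = 1 / (1 + 6.761) = 0.1289.
(b) HOCl = 0.1289 × 4.99 ppm = 0.643 ppm.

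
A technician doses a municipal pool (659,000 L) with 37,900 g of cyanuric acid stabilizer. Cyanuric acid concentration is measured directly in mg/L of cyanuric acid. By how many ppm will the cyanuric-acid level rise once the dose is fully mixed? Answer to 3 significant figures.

57.5 ppm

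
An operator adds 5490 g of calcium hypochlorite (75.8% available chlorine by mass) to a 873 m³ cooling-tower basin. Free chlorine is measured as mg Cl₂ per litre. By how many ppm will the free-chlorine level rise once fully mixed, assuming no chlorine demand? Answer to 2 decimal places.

Volume: 873 m³ = 873,000 L.
Available chlorine delivered: 5490 g × 0.758 = 4161 g as Cl₂.
Concentration rise: 4161 g / 873,000 L = 4.767 mg/L = 4.77 ppm.

4.77 ppm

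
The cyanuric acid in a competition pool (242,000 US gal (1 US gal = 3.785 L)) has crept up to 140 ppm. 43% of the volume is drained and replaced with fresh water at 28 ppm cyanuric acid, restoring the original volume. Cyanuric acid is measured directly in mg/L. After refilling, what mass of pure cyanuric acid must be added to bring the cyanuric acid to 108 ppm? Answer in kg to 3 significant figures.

14.8 kg

Volume: 242,000 US gal × 3.785 L/gal = 915,970 L.
After draining 43% and refilling: 140 × 0.57 + 28 × 0.43 = 91.84 ppm.
Deficit to target: 108 − 91.84 = 16.16 mg/L.
Mass: 16.16 mg/L × 915,970 L = 14,800 g cyanuric acid.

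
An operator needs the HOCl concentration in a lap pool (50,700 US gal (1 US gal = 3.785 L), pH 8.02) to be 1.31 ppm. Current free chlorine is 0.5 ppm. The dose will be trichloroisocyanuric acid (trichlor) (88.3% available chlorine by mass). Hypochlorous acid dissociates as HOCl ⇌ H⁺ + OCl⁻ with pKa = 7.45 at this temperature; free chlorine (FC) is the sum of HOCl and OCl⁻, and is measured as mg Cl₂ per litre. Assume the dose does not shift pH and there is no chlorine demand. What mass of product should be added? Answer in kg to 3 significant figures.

Volume: 50,700 US gal × 3.785 L/gal = 191,900 L.
[OCl⁻]/[HOCl] = 10^(pH − pKa) = 10^(8.02 − 7.45) = 3.715; fraction as HOCl = 1/(1 + 3.715) = 0.2121.
Free chlorine required for 1.31 ppm HOCl: 1.31 / 0.2121 = 6.177 ppm.
FC to add: 6.177 − 0.5 = 5.677 mg/L as Cl₂.
Cl₂ equivalent: 5.677 mg/L × 191,900 L = 1089 g.
Product at 88.3% available Cl: 1089 / 0.883 = 1234 g.

1.23 kg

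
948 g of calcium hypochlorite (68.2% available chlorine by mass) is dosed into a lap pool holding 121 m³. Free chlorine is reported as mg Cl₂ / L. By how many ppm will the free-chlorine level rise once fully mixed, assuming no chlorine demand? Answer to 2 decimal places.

Volume: 121 m³ = 121,000 L.
Available chlorine delivered: 948 g × 0.682 = 646.5 g as Cl₂.
Concentration rise: 646.5 g / 121,000 L = 5.343 mg/L = 5.34 ppm.

5.34 ppm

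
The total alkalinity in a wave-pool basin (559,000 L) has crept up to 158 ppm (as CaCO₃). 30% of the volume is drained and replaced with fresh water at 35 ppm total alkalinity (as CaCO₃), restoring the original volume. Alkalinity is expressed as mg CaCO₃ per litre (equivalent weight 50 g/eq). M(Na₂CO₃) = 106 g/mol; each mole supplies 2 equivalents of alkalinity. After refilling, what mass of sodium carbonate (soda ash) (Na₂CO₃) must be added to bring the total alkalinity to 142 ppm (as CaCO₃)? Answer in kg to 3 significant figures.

12.4 kg

After draining 30% and refilling: 158 × 0.70 + 35 × 0.30 = 121.1 ppm.
Deficit to target: 142 − 121.1 = 20.9 mg/L.
As CaCO₃: 20.9 mg/L × 559,000 L = 11,680 g; ÷ 50 g/eq ÷ 2 = 116.8 mol Na₂CO₃.
Mass: 116.8 × 106 = 12,380 g.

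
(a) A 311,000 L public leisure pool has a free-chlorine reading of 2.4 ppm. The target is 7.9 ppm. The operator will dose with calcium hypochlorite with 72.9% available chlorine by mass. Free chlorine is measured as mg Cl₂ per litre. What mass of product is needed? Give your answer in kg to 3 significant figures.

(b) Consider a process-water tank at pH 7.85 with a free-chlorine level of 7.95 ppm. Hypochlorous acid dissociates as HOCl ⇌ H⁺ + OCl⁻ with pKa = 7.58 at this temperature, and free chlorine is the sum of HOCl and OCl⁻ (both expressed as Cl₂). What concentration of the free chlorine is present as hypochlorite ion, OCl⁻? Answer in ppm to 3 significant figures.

(a) Chlorine deficit: 7.9 − 2.4 = 5.5 ppm = 5.5 mg/L as Cl₂.
(a) Cl₂ equivalent needed: 5.5 mg/L × 311,000 L = 1,710,000 mg = 1710 g.
(a) Product at 72.9% available chlorine: 1710 / 0.729 = 2346 g.

(b) [OCl⁻]/[HOCl] = 10^(pH − pKa) = 10^(7.85 − 7.58) = 10^0.27 = 1.862.
(b) Fraction as HOCl = 1 / (1 + 1.862) = 0.3494.
(b) OCl⁻ = (1 − 0.3494) × 7.95 ppm = 5.172 ppm.

(a) 2.35 kg; (b) 5.17 ppm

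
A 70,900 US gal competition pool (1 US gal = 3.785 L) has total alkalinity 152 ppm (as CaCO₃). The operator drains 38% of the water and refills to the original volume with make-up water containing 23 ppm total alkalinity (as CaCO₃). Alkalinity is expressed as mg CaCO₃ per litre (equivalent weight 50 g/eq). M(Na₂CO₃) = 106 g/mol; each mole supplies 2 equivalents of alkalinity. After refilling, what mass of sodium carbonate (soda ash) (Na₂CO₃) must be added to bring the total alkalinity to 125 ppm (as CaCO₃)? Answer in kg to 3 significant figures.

Volume: 70,900 US gal × 3.785 L/gal = 268,356 L.
After draining 38% and refilling: 152 × 0.62 + 23 × 0.38 = 102.98 ppm.
Deficit to target: 125 − 102.98 = 22.02 mg/L.
As CaCO₃: 22.02 mg/L × 268,356 L = 5909 g; ÷ 50 g/eq ÷ 2 = 59.09 mol Na₂CO₃.
Mass: 59.09 × 106 = 6264 g.

6.26 kg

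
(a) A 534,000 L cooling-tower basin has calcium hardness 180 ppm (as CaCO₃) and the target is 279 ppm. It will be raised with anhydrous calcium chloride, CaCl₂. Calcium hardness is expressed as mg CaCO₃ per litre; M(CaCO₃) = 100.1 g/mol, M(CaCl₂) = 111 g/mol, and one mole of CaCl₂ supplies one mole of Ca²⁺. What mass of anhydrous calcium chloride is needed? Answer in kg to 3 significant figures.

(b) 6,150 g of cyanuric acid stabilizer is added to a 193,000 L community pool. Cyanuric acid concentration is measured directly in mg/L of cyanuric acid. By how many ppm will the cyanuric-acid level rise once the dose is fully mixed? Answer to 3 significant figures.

(a) 58.6 kg; (b) 31.9 ppm

(a) Hardness to add: (279 − 180) = 99 mg/L as CaCO₃ × 534,000 L = 52,870 g as CaCO₃.
(a) Moles of Ca²⁺ (1 mol Ca²⁺ ≡ 1 mol CaCO₃): 52,870 / 100.1 g/mol = 528.1 mol.
(a) Mass of CaCl₂: 528.1 × 111 = 58,620 g.

(b) Rise: 6,150 g / 193,000 L × 1000 = 31.87 mg/L.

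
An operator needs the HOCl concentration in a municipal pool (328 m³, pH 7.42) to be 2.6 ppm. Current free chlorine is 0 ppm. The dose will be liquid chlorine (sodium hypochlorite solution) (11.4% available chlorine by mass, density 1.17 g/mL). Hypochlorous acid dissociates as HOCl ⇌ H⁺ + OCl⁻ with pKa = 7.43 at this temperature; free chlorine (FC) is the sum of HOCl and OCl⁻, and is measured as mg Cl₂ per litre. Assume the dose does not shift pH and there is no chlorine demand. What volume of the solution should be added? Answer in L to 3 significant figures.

12.6 L

Volume: 328 m³ = 328,000 L.
[OCl⁻]/[HOCl] = 10^(pH − pKa) = 10^(7.42 − 7.43) = 0.9772; fraction as HOCl = 1/(1 + 0.9772) = 0.5058.
Free chlorine required for 2.6 ppm HOCl: 2.6 / 0.5058 = 5.141 ppm.
FC to add: 5.141 − 0 = 5.141 mg/L as Cl₂.
Cl₂ equivalent: 5.141 mg/L × 328,000 L = 1686 g.
Product at 11.4% available Cl: 1686 / 0.114 = 14,790 g.
Volume: 14,790 g ÷ 1.17 g/mL = 12,640 mL.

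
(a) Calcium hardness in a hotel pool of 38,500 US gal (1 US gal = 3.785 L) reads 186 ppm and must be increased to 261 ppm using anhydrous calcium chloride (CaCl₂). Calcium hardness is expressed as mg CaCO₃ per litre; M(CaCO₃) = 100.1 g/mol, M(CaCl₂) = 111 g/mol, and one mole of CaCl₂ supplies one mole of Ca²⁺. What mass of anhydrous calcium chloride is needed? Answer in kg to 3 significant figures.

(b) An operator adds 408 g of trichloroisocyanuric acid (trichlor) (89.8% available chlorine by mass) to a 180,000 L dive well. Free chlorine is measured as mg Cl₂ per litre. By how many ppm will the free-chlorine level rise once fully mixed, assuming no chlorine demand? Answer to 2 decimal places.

(a) 12.1 kg; (b) 2.04 ppm

(a) Volume: 38,500 US gal × 3.785 L/gal = 145,722 L.
(a) Hardness to add: (261 − 186) = 75 mg/L as CaCO₃ × 145,722 L = 10,930 g as CaCO₃.
(a) Moles of Ca²⁺ (1 mol Ca²⁺ ≡ 1 mol CaCO₃): 10,930 / 100.1 g/mol = 109.2 mol.
(a) Mass of CaCl₂: 109.2 × 111 = 12,120 g.

(b) Available chlorine delivered: 408 g × 0.898 = 366.4 g as Cl₂.
(b) Concentration rise: 366.4 g / 180,000 L = 2.035 mg/L = 2.04 ppm.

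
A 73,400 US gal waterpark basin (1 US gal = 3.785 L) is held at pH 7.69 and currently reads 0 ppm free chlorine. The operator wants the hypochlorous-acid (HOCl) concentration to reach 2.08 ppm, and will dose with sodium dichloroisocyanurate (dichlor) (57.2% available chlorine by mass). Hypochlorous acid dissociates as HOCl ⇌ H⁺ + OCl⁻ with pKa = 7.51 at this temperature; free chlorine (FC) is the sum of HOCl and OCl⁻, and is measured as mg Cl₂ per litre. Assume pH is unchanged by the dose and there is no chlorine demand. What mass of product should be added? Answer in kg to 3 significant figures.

2.54 kg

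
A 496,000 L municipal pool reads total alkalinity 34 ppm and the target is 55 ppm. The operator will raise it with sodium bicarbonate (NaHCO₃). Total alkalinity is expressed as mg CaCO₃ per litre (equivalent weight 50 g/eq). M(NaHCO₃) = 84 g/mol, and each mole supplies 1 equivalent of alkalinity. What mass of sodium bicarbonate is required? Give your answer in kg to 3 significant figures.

17.5 kg

Alkalinity to add: (55 − 34) = 21 mg/L as CaCO₃ × 496,000 L = 10,420 g as CaCO₃.
Equivalents: 10,420 g ÷ 50 g/eq = 208.3 eq.
NaHCO₃ supplies 1 eq per mole → 208.3 mol.
Mass: 208.3 mol × 84 g/mol = 17,500 g.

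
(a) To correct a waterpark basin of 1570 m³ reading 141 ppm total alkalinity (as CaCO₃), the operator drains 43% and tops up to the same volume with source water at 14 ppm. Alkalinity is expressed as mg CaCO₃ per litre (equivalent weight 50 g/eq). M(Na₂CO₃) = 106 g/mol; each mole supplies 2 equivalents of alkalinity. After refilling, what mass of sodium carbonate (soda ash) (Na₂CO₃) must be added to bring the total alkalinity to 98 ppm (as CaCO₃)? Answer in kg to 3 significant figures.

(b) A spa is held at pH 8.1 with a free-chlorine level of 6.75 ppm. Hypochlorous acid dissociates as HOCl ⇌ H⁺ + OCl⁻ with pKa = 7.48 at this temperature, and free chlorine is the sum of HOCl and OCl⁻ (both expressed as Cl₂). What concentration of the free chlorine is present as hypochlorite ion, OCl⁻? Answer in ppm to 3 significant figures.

(a) Volume: 1570 m³ = 1,570,000 L.
(a) After draining 43% and refilling: 141 × 0.57 + 14 × 0.43 = 86.39 ppm.
(a) Deficit to target: 98 − 86.39 = 11.61 mg/L.
(a) As CaCO₃: 11.61 mg/L × 1,570,000 L = 18,230 g; ÷ 50 g/eq ÷ 2 = 182.3 mol Na₂CO₃.
(a) Mass: 182.3 × 106 = 19,320 g.

(b) [OCl⁻]/[HOCl] = 10^(pH − pKa) = 10^(8.1 − 7.48) = 10^0.62 = 4.169.
(b) Fraction as HOCl = 1 / (1 + 4.169) = 0.1935.
(b) OCl⁻ = (1 − 0.1935) × 6.75 ppm = 5.444 ppm.

(a) 19.3 kg; (b) 5.44 ppm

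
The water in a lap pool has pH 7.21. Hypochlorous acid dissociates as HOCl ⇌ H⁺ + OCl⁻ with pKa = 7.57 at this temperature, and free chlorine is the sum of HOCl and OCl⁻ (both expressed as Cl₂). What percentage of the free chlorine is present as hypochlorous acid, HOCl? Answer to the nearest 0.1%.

[OCl⁻]/[HOCl] = 10^(pH − pKa) = 10^(7.21 − 7.57) = 10^-0.36 = 0.4365.
Fraction as HOCl = 1 / (1 + 0.4365) = 0.6961.

69.6%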